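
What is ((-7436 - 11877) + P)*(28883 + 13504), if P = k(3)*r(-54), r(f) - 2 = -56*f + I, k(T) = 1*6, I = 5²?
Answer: -42683709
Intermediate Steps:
I = 25
k(T) = 6
r(f) = 27 - 56*f (r(f) = 2 + (-56*f + 25) = 2 + (25 - 56*f) = 27 - 56*f)
P = 18306 (P = 6*(27 - 56*(-54)) = 6*(27 + 3024) = 6*3051 = 18306)
((-7436 - 11877) + P)*(28883 + 13504) = ((-7436 - 11877) + 18306)*(28883 + 13504) = (-19313 + 18306)*42387 = -1007*42387 = -42683709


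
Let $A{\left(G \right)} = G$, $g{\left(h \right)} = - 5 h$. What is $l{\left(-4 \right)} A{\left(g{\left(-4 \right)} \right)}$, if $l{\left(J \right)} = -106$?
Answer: $-2120$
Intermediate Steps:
$l{\left(-4 \right)} A{\left(g{\left(-4 \right)} \right)} = - 106 \left(\left(-5\right) \left(-4\right)\right) = \left(-106\right) 20 = -2120$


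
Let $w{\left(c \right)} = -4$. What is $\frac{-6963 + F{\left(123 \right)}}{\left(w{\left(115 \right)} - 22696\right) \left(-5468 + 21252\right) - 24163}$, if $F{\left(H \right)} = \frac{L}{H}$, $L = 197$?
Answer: $\frac{856252}{44073478449} \approx 1.9428 \cdot 10^{-5}$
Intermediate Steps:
$F{\left(H \right)} = \frac{197}{H}$
$\frac{-6963 + F{\left(123 \right)}}{\left(w{\left(115 \right)} - 22696\right) \left(-5468 + 21252\right) - 24163} = \frac{-6963 + \frac{197}{123}}{\left(-4 - 22696\right) \left(-5468 + 21252\right) - 24163} = \frac{-6963 + 197 \cdot \frac{1}{123}}{\left(-22700\right) 15784 - 24163} = \frac{-6963 + \frac{197}{123}}{-358296800 - 24163} = - \frac{856252}{123 \left(-358320963\right)} = \left(- \frac{856252}{123}\right) \left(- \frac{1}{358320963}\right) = \frac{856252}{44073478449}$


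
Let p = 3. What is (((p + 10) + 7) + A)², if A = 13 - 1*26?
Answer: 49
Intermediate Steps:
A = -13 (A = 13 - 26 = -13)
(((p + 10) + 7) + A)² = (((3 + 10) + 7) - 13)² = ((13 + 7) - 13)² = (20 - 13)² = 7² = 49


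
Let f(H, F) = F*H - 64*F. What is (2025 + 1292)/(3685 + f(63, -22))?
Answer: 3317/3707 ≈ 0.89479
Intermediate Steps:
f(H, F) = -64*F + F*H
(2025 + 1292)/(3685 + f(63, -22)) = (2025 + 1292)/(3685 - 22*(-64 + 63)) = 3317/(3685 - 22*(-1)) = 3317/(3685 + 22) = 3317/3707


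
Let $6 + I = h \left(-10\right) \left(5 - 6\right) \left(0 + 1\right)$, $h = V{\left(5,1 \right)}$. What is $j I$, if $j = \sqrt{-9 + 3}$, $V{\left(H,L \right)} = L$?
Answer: $4 i \sqrt{6} \approx 9.798 i$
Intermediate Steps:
$h = 1$
$j = i \sqrt{6}$ ($j = \sqrt{-6} = i \sqrt{6} \approx 2.4495 i$)
$I = 4$ ($I = -6 + 1 \left(-10\right) \left(5 - 6\right) \left(0 + 1\right) = -6 - 10 \left(\left(-1\right) 1\right) = -6 - -10 = -6 + 10 = 4$)
$j I = i \sqrt{6} \cdot 4 = 4 i \sqrt{6}$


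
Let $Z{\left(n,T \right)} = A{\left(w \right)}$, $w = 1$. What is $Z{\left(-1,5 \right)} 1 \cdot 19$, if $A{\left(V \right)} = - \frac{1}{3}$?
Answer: $- \frac{19}{3} \approx -6.3333$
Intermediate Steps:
$A{\left(V \right)} = - \frac{1}{3}$ ($A{\left(V \right)} = \left(-1\right) \frac{1}{3} = - \frac{1}{3}$)
$Z{\left(n,T \right)} = - \frac{1}{3}$
$Z{\left(-1,5 \right)} 1 \cdot 19 = \left(- \frac{1}{3}\right) 1 \cdot 19 = \left(- \frac{1}{3}\right) 19 = - \frac{19}{3}$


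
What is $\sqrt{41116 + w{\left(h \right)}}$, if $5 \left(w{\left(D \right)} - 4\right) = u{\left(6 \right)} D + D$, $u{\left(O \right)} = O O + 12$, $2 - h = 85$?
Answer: $\frac{\sqrt{1007665}}{5} \approx 200.77$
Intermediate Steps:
$h = -83$ ($h = 2 - 85 = -83$)
$u{\left(O \right)} = 12 + O^{2}$ ($u{\left(O \right)} = O^{2} + 12 = 12 + O^{2}$)
$w{\left(D \right)} = 4 + \frac{49 D}{5}$ ($w{\left(D \right)} = 4 + \frac{\left(12 + 6^{2}\right) D + D}{5} = 4 + \frac{\left(12 + 36\right) D + D}{5} = 4 + \frac{48 D + D}{5} = 4 + \frac{49 D}{5}$)
$\sqrt{41116 + w{\left(h \right)}} = \sqrt{41116 + \left(4 + \frac{49}{5} \left(-83\right)\right)} = \sqrt{41116 + \left(4 - \frac{4067}{5}\right)} = \sqrt{41116 - \frac{4047}{5}} = \sqrt{\frac{201533}{5}} = \frac{\sqrt{1007665}}{5}$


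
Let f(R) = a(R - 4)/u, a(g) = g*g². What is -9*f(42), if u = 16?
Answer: -61731/2 ≈ -30866.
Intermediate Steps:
a(g) = g³
f(R) = (-4 + R)³/16 (f(R) = (R - 4)³/16 = (-4 + R)³*(1/16) = (-4 + R)³/16)
-9*f(42) = -9*(-4 + 42)³/16 = -9*38³/16 = -9*54872/16 = -9*6859/2 = -61731/2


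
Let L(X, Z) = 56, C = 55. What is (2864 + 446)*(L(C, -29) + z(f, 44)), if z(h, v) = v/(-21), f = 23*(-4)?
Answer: 3746920/21 ≈ 1.7842e+5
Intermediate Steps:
f = -92
z(h, v) = -v/21 (z(h, v) = v*(-1/21) = -v/21)
(2864 + 446)*(L(C, -29) + z(f, 44)) = (2864 + 446)*(56 - 1/21*44) = 3310*(56 - 44/21) = 3310*(1132/21) = 3746920/21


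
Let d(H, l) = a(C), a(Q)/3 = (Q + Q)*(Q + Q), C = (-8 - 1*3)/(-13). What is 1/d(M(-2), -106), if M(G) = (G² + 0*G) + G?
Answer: 169/1452 ≈ 0.11639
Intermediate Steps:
M(G) = G + G² (M(G) = (G² + 0) + G = G² + G = G + G²)
C = 11/13 (C = (-8 - 3)*(-1/13) = -11*(-1/13) = 11/13 ≈ 0.84615)
a(Q) = 12*Q² (a(Q) = 3*((Q + Q)*(Q + Q)) = 3*((2*Q)*(2*Q)) = 3*(4*Q²) = 12*Q²)
d(H, l) = 1452/169 (d(H, l) = 12*(11/13)² = 12*(121/169) = 1452/169)
1/d(M(-2), -106) = 1/(1452/169) = 169/1452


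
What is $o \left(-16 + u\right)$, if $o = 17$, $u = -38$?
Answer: $-918$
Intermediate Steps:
$o \left(-16 + u\right) = 17 \left(-16 - 38\right) = 17 \left(-54\right) = -918$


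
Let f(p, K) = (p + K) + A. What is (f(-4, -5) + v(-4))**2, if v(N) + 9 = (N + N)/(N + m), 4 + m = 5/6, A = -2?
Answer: 659344/1849 ≈ 356.59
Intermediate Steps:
m = -19/6 (m = -4 + 5/6 = -19/6 ≈ -3.1667)
f(p, K) = -2 + K + p (f(p, K) = (p + K) - 2 = (K + p) - 2 = -2 + K + p)
v(N) = -9 + 2*N/(-19/6 + N) (v(N) = -9 + (N + N)/(N - 19/6) = -9 + (2*N)/(-19/6 + N) = -9 + 2*N/(-19/6 + N))
(f(-4, -5) + v(-4))**2 = ((-2 - 5 - 4) + 3*(57 - 14*(-4))/(-19 + 6*(-4)))**2 = (-11 + 3*(57 + 56)/(-19 - 24))**2 = (-11 + 3*113/(-43))**2 = (-11 + 3*(-1/43)*113)**2 = (-11 - 339/43)**2 = (-812/43)**2 = 659344/1849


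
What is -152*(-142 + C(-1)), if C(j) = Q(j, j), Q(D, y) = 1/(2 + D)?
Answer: 21432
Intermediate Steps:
C(j) = 1/(2 + j)
-152*(-142 + C(-1)) = -152*(-142 + 1/(2 - 1)) = -152*(-142 + 1/1) = -152*(-142 + 1) = -152*(-141) = 21432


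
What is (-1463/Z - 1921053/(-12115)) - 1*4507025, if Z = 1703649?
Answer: -93020405521337723/20639707635 ≈ -4.5069e+6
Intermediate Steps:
(-1463/Z - 1921053/(-12115)) - 1*4507025 = (-1463/1703649 - 1921053/(-12115)) - 1*4507025 = (-1463*1/1703649 - 1921053*(-1/12115)) - 4507025 = (-1463/1703649 + 1921053/12115) - 4507025 = 3272782298152/20639707635 - 4507025 = -93020405521337723/20639707635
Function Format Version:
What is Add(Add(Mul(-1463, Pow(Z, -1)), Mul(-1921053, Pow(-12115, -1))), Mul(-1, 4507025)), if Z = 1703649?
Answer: Rational(-93020405521337723, 20639707635) ≈ -4.5069e+6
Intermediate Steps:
Add(Add(Mul(-1463, Pow(Z, -1)), Mul(-1921053, Pow(-12115, -1))), Mul(-1, 4507025)) = Add(Add(Mul(-1463, Pow(1703649, -1)), Mul(-1921053, Pow(-12115, -1))), Mul(-1, 4507025)) = Add(Add(Mul(-1463, Rational(1, 1703649)), Mul(-1921053, Rational(-1, 12115))), -4507025) = Add(Add(Rational(-1463, 1703649), Rational(1921053, 12115)), -4507025) = Add(Rational(3272782298152, 20639707635), -4507025) = Rational(-93020405521337723, 20639707635)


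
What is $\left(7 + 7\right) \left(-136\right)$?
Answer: $-1904$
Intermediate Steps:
$\left(7 + 7\right) \left(-136\right) = 14 \left(-136\right) = -1904$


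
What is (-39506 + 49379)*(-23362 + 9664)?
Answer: -135240354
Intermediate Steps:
(-39506 + 49379)*(-23362 + 9664) = 9873*(-13698) = -135240354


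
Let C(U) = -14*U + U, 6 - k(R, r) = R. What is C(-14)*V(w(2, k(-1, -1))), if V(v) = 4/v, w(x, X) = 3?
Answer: 728/3 ≈ 242.67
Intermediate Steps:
k(R, r) = 6 - R
C(U) = -13*U
C(-14)*V(w(2, k(-1, -1))) = (-13*(-14))*(4/3) = 182*(4*(⅓)) = 182*(4/3) = 728/3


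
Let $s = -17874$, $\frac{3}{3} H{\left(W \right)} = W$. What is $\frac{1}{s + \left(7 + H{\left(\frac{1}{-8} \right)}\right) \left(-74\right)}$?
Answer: $- \frac{4}{73531} \approx -5.4399 \cdot 10^{-5}$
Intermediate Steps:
$H{\left(W \right)} = W$
$\frac{1}{s + \left(7 + H{\left(\frac{1}{-8} \right)}\right) \left(-74\right)} = \frac{1}{-17874 + \left(7 + \frac{1}{-8}\right) \left(-74\right)} = \frac{1}{-17874 + \left(7 - \frac{1}{8}\right) \left(-74\right)} = \frac{1}{-17874 + \frac{55}{8} \left(-74\right)} = \frac{1}{-17874 - \frac{2035}{4}} = \frac{1}{- \frac{73531}{4}} = - \frac{4}{73531}$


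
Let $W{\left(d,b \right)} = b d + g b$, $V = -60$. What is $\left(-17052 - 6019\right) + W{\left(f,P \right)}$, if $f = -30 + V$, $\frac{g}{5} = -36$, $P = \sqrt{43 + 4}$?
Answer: $-23071 - 270 \sqrt{47} \approx -24922.0$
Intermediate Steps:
$P = \sqrt{47} \approx 6.8557$
$g = -180$ ($g = 5 \left(-36\right) = -180$)
$f = -90$ ($f = -30 - 60 = -90$)
$W{\left(d,b \right)} = - 180 b + b d$ ($W{\left(d,b \right)} = b d - 180 b = - 180 b + b d$)
$\left(-17052 - 6019\right) + W{\left(f,P \right)} = \left(-17052 - 6019\right) + \sqrt{47} \left(-180 - 90\right) = -23071 + \sqrt{47} \left(-270\right) = -23071 - 270 \sqrt{47}$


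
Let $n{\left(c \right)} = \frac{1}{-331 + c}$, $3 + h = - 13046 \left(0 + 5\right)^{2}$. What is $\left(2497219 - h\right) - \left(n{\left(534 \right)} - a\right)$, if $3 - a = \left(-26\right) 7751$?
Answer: $\frac{614054902}{203} \approx 3.0249 \cdot 10^{6}$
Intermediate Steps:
$a = 201529$ ($a = 3 - \left(-26\right) 7751 = 3 - -201526 = 3 + 201526 = 201529$)
$h = -326153$ ($h = -3 - 13046 \left(0 + 5\right)^{2} = -3 - 13046 \cdot 5^{2} = -3 - 326150 = -326153$)
$\left(2497219 - h\right) - \left(n{\left(534 \right)} - a\right) = \left(2497219 - -326153\right) - \left(\frac{1}{-331 + 534} - 201529\right) = \left(2497219 + 326153\right) - \left(\frac{1}{203} - 201529\right) = 2823372 - \left(\frac{1}{203} - 201529\right) = 2823372 - - \frac{40910386}{203} = 2823372 + \frac{40910386}{203} = \frac{614054902}{203}$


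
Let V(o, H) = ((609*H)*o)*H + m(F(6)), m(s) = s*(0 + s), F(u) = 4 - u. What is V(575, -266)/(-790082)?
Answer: -12388491152/395041 ≈ -31360.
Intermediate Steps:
m(s) = s**2 (m(s) = s*s = s**2)
V(o, H) = 4 + 609*o*H**2 (V(o, H) = ((609*H)*o)*H + (4 - 1*6)**2 = (609*H*o)*H + (4 - 6)**2 = 609*o*H**2 + (-2)**2 = 609*o*H**2 + 4 = 4 + 609*o*H**2)
V(575, -266)/(-790082) = (4 + 609*575*(-266)**2)/(-790082) = (4 + 609*575*70756)*(-1/790082) = (4 + 24776982300)*(-1/790082) = 24776982304*(-1/790082) = -12388491152/395041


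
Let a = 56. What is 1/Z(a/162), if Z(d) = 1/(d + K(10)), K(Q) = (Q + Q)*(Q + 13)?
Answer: 37288/81 ≈ 460.35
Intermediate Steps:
K(Q) = 2*Q*(13 + Q) (K(Q) = (2*Q)*(13 + Q) = 2*Q*(13 + Q))
Z(d) = 1/(460 + d) (Z(d) = 1/(d + 2*10*(13 + 10)) = 1/(d + 2*10*23) = 1/(d + 460) = 1/(460 + d))
1/Z(a/162) = 1/(1/(460 + 56/162)) = 1/(1/(460 + 56*(1/162))) = 1/(1/(460 + 28/81)) = 1/(1/(37288/81)) = 1/(81/37288) = 37288/81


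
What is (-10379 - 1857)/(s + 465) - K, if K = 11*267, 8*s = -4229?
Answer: -1397045/509 ≈ -2744.7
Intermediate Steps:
s = -4229/8 (s = (1/8)*(-4229) = -4229/8 ≈ -528.63)
K = 2937
(-10379 - 1857)/(s + 465) - K = (-10379 - 1857)/(-4229/8 + 465) - 1*2937 = -12236/(-509/8) - 2937 = -12236*(-8/509) - 2937 = 97888/509 - 2937 = -1397045/509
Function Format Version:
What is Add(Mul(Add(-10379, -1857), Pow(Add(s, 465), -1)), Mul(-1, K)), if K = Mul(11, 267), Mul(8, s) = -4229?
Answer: Rational(-1397045, 509) ≈ -2744.7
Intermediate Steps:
s = Rational(-4229, 8) (s = Mul(Rational(1, 8), -4229) = Rational(-4229, 8) ≈ -528.63)
K = 2937
Add(Mul(Add(-10379, -1857), Pow(Add(s, 465), -1)), Mul(-1, K)) = Add(Mul(Add(-10379, -1857), Pow(Add(Rational(-4229, 8), 465), -1)), Mul(-1, 2937)) = Add(Mul(-12236, Pow(Rational(-509, 8), -1)), -2937) = Add(Mul(-12236, Rational(-8, 509)), -2937) = Add(Rational(97888, 509), -2937) = Rational(-1397045, 509)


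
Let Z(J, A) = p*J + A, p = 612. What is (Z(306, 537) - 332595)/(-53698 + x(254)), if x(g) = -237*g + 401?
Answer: 144786/113495 ≈ 1.2757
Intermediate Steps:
x(g) = 401 - 237*g
Z(J, A) = A + 612*J (Z(J, A) = 612*J + A = A + 612*J)
(Z(306, 537) - 332595)/(-53698 + x(254)) = ((537 + 612*306) - 332595)/(-53698 + (401 - 237*254)) = ((537 + 187272) - 332595)/(-53698 + (401 - 60198)) = (187809 - 332595)/(-53698 - 59797) = -144786/(-113495) = -144786*(-1/113495) = 144786/113495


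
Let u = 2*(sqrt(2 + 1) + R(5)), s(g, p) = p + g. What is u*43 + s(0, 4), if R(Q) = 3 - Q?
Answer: -168 + 86*sqrt(3) ≈ -19.044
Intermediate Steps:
s(g, p) = g + p
u = -4 + 2*sqrt(3) (u = 2*(sqrt(2 + 1) + (3 - 1*5)) = 2*(sqrt(3) + (3 - 5)) = 2*(sqrt(3) - 2) = 2*(-2 + sqrt(3)) = -4 + 2*sqrt(3) ≈ -0.53590)
u*43 + s(0, 4) = (-4 + 2*sqrt(3))*43 + (0 + 4) = (-172 + 86*sqrt(3)) + 4 = -168 + 86*sqrt(3)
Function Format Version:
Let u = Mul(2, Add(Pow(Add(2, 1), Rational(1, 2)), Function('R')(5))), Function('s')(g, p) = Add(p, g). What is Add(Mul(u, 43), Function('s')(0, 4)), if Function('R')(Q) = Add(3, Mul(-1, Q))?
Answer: Add(-168, Mul(86, Pow(3, Rational(1, 2)))) ≈ -19.044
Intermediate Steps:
Function('s')(g, p) = Add(g, p)
u = Add(-4, Mul(2, Pow(3, Rational(1, 2)))) (u = Mul(2, Add(Pow(Add(2, 1), Rational(1, 2)), Add(3, Mul(-1, 5)))) = Mul(2, Add(Pow(3, Rational(1, 2)), Add(3, -5))) = Mul(2, Add(Pow(3, Rational(1, 2)), -2)) = Mul(2, Add(-2, Pow(3, Rational(1, 2)))) = Add(-4, Mul(2, Pow(3, Rational(1, 2)))) ≈ -0.53590)
Add(Mul(u, 43), Function('s')(0, 4)) = Add(Mul(Add(-4, Mul(2, Pow(3, Rational(1, 2)))), 43), Add(0, 4)) = Add(Add(-172, Mul(86, Pow(3, Rational(1, 2)))), 4) = Add(-168, Mul(86, Pow(3, Rational(1, 2))))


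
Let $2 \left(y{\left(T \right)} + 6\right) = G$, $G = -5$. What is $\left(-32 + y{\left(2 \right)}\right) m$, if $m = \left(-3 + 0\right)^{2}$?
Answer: $- \frac{729}{2} \approx -364.5$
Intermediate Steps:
$y{\left(T \right)} = - \frac{17}{2}$ ($y{\left(T \right)} = -6 + \frac{1}{2} \left(-5\right) = -6 - \frac{5}{2} = - \frac{17}{2}$)
$m = 9$ ($m = \left(-3\right)^{2} = 9$)
$\left(-32 + y{\left(2 \right)}\right) m = \left(-32 - \frac{17}{2}\right) 9 = \left(- \frac{81}{2}\right) 9 = - \frac{729}{2}$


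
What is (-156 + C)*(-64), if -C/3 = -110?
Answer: -11136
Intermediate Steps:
C = 330 (C = -3*(-110) = 330)
(-156 + C)*(-64) = (-156 + 330)*(-64) = 174*(-64) = -11136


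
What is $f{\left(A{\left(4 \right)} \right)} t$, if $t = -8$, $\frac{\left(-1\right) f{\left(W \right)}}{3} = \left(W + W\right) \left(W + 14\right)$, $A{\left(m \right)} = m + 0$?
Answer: $3456$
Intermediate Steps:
$A{\left(m \right)} = m$
$f{\left(W \right)} = - 6 W \left(14 + W\right)$ ($f{\left(W \right)} = - 3 \left(W + W\right) \left(W + 14\right) = - 3 \cdot 2 W \left(14 + W\right) = - 6 W \left(14 + W\right)$)
$f{\left(A{\left(4 \right)} \right)} t = \left(-6\right) 4 \left(14 + 4\right) \left(-8\right) = \left(-6\right) 4 \cdot 18 \left(-8\right) = \left(-432\right) \left(-8\right) = 3456$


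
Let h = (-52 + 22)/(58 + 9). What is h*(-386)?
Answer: 11580/67 ≈ 172.84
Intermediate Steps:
h = -30/67 ≈ -0.44776
h*(-386) = -30/67*(-386) = 11580/67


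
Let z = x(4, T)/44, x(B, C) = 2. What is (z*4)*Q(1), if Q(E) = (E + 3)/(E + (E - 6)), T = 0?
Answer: -2/11 ≈ -0.18182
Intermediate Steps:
Q(E) = (3 + E)/(-6 + 2*E) (Q(E) = (3 + E)/(E + (-6 + E)) = (3 + E)/(-6 + 2*E))
z = 1/22 (z = 2/44 = 2*(1/44) = 1/22 ≈ 0.045455)
(z*4)*Q(1) = ((1/22)*4)*((3 + 1)/(2*(-3 + 1))) = 2*((½)*4/(-2))/11 = 2*((½)*(-½)*4)/11 = (2/11)*(-1) = -2/11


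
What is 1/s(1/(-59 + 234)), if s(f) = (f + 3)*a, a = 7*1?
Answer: 25/526 ≈ 0.047529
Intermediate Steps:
a = 7
s(f) = 21 + 7*f (s(f) = (f + 3)*7 = (3 + f)*7 = 21 + 7*f)
1/s(1/(-59 + 234)) = 1/(21 + 7/(-59 + 234)) = 1/(21 + 7/175) = 1/(21 + 7*(1/175)) = 1/(21 + 1/25) = 1/(526/25) = 25/526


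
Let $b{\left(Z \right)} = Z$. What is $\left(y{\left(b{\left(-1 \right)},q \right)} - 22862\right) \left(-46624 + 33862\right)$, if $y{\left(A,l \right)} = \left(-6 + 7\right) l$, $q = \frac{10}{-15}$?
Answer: $291773352$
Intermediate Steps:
$q = - \frac{2}{3}$ ($q = 10 \left(- \frac{1}{15}\right) = - \frac{2}{3} \approx -0.66667$)
$y{\left(A,l \right)} = l$ ($y{\left(A,l \right)} = 1 l = l$)
$\left(y{\left(b{\left(-1 \right)},q \right)} - 22862\right) \left(-46624 + 33862\right) = \left(- \frac{2}{3} - 22862\right) \left(-46624 + 33862\right) = \left(- \frac{68588}{3}\right) \left(-12762\right) = 291773352$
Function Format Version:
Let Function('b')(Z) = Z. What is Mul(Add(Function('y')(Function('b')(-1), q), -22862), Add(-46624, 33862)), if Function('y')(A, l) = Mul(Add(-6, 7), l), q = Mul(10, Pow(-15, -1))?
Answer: 291773352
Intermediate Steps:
q = Rational(-2, 3) (q = Mul(10, Rational(-1, 15)) = Rational(-2, 3) ≈ -0.66667)
Function('y')(A, l) = l (Function('y')(A, l) = Mul(1, l) = l)
Mul(Add(Function('y')(Function('b')(-1), q), -22862), Add(-46624, 33862)) = Mul(Add(Rational(-2, 3), -22862), Add(-46624, 33862)) = Mul(Rational(-68588, 3), -12762) = 291773352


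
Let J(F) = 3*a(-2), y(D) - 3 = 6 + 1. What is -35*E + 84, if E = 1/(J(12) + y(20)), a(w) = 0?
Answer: 161/2 ≈ 80.500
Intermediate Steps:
y(D) = 10 (y(D) = 3 + (6 + 1) = 3 + 7 = 10)
J(F) = 0 (J(F) = 3*0 = 0)
E = ⅒ (E = 1/(0 + 10) = 1/10 = ⅒ ≈ 0.10000)
-35*E + 84 = -35*⅒ + 84 = -7/2 + 84 = 161/2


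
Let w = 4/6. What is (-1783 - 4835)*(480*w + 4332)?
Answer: -30786936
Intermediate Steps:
w = 2/3 (w = 4*(1/6) = 2/3 ≈ 0.66667)
(-1783 - 4835)*(480*w + 4332) = (-1783 - 4835)*(480*(2/3) + 4332) = -6618*(320 + 4332) = -6618*4652 = -30786936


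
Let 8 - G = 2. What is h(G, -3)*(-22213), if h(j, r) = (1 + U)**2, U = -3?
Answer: -88852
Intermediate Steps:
G = 6 (G = 8 - 1*2 = 8 - 2 = 6)
h(j, r) = 4 (h(j, r) = (1 - 3)**2 = (-2)**2 = 4)
h(G, -3)*(-22213) = 4*(-22213) = -88852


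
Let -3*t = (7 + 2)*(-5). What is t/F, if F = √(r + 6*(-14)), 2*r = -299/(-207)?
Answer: -45*I*√2998/1499 ≈ -1.6437*I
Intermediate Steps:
r = 13/18 (r = (-299/(-207))/2 = (-299*(-1/207))/2 = (½)*(13/9) = 13/18 ≈ 0.72222)
F = I*√2998/6 (F = √(13/18 + 6*(-14)) = √(13/18 - 84) = √(-1499/18) = I*√2998/6 ≈ 9.1257*I)
t = 15 (t = -(7 + 2)*(-5)/3 = -3*(-5) = -⅓*(-45) = 15)
t/F = 15/((I*√2998/6)) = 15*(-3*I*√2998/1499) = -45*I*√2998/1499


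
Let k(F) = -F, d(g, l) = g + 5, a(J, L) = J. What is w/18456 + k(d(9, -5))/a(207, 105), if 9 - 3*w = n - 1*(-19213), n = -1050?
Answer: -83945/212244 ≈ -0.39551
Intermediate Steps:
d(g, l) = 5 + g
w = -18154/3 (w = 3 - (-1050 - 1*(-19213))/3 = 3 - (-1050 + 19213)/3 = 3 - 1/3*18163 = 3 - 18163/3 = -18154/3 ≈ -6051.3)
w/18456 + k(d(9, -5))/a(207, 105) = -18154/3/18456 - (5 + 9)/207 = -18154/3*1/18456 - 1*14*(1/207) = -9077/27684 - 14*1/207 = -9077/27684 - 14/207 = -83945/212244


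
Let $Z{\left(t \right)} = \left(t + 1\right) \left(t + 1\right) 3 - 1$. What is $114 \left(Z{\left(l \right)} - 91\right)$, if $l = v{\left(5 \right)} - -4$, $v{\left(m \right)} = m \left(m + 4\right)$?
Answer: $844512$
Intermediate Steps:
$v{\left(m \right)} = m \left(4 + m\right)$
$l = 49$ ($l = 5 \left(4 + 5\right) - -4 = 5 \cdot 9 + 4 = 45 + 4 = 49$)
$Z{\left(t \right)} = -1 + 3 \left(1 + t\right)^{2}$ ($Z{\left(t \right)} = \left(1 + t\right) \left(1 + t\right) 3 - 1 = \left(1 + t\right)^{2} \cdot 3 - 1 = 3 \left(1 + t\right)^{2} - 1 = -1 + 3 \left(1 + t\right)^{2}$)
$114 \left(Z{\left(l \right)} - 91\right) = 114 \left(\left(-1 + 3 \left(1 + 49\right)^{2}\right) - 91\right) = 114 \left(\left(-1 + 3 \cdot 50^{2}\right) - 91\right) = 114 \left(\left(-1 + 3 \cdot 2500\right) - 91\right) = 114 \left(\left(-1 + 7500\right) - 91\right) = 114 \left(7499 - 91\right) = 114 \cdot 7408 = 844512$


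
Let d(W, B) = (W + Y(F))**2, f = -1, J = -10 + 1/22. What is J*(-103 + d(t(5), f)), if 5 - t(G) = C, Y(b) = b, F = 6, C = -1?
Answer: -8979/22 ≈ -408.14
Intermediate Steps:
J = -219/22 (J = -10 + 1/22 = -219/22 ≈ -9.9545)
t(G) = 6 (t(G) = 5 - 1*(-1) = 5 + 1 = 6)
d(W, B) = (6 + W)**2 (d(W, B) = (W + 6)**2 = (6 + W)**2)
J*(-103 + d(t(5), f)) = -219*(-103 + (6 + 6)**2)/22 = -219*(-103 + 12**2)/22 = -219*(-103 + 144)/22 = -219/22*41 = -8979/22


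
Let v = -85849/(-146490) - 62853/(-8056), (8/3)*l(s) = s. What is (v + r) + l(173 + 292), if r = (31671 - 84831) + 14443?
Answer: -31492490489/817260 ≈ -38534.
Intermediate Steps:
r = -38717 (r = -53160 + 14443 = -38717)
l(s) = 3*s/8
v = 13710437/1634520 (v = -85849*(-1/146490) - 62853*(-1/8056) = 85849/146490 + 62853/8056 = 13710437/1634520 ≈ 8.3880)
(v + r) + l(173 + 292) = (13710437/1634520 - 38717) + 3*(173 + 292)/8 = -63270000403/1634520 + (3/8)*465 = -63270000403/1634520 + 1395/8 = -31492490489/817260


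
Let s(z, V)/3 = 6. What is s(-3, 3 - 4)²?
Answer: 324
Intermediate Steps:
s(z, V) = 18 (s(z, V) = 3*6 = 18)
s(-3, 3 - 4)² = 18² = 324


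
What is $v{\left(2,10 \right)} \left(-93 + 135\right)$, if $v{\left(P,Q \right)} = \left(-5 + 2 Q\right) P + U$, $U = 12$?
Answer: $1764$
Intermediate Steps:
$v{\left(P,Q \right)} = 12 + P \left(-5 + 2 Q\right)$ ($v{\left(P,Q \right)} = \left(-5 + 2 Q\right) P + 12 = P \left(-5 + 2 Q\right) + 12 = 12 + P \left(-5 + 2 Q\right)$)
$v{\left(2,10 \right)} \left(-93 + 135\right) = \left(12 - 10 + 2 \cdot 2 \cdot 10\right) \left(-93 + 135\right) = \left(12 - 10 + 40\right) 42 = 42 \cdot 42 = 1764$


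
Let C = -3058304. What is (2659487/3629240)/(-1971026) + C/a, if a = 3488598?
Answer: -10938528010520311093/12477540086612231760 ≈ -0.87666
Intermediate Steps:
(2659487/3629240)/(-1971026) + C/a = (2659487/3629240)/(-1971026) - 3058304/3488598 = (2659487*(1/3629240))*(-1/1971026) - 3058304*1/3488598 = (2659487/3629240)*(-1/1971026) - 1529152/1744299 = -2659487/7153326400240 - 1529152/1744299 = -10938528010520311093/12477540086612231760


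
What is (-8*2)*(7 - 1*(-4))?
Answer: -176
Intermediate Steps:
(-8*2)*(7 - 1*(-4)) = -16*(7 + 4) = -16*11 = -176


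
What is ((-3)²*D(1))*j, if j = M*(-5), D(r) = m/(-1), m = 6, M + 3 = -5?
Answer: -2160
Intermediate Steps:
M = -8 (M = -3 - 5 = -8)
D(r) = -6 (D(r) = 6/(-1) = 6*(-1) = -6)
j = 40 (j = -8*(-5) = 40)
((-3)²*D(1))*j = ((-3)²*(-6))*40 = (9*(-6))*40 = -54*40 = -2160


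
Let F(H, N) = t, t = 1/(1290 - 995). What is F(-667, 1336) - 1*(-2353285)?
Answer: 694219076/295 ≈ 2.3533e+6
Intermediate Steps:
t = 1/295 ≈ 0.0033898
F(H, N) = 1/295
F(-667, 1336) - 1*(-2353285) = 1/295 - 1*(-2353285) = 1/295 + 2353285 = 694219076/295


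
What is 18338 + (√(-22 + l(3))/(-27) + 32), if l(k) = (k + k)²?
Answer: 18370 - √14/27 ≈ 18370.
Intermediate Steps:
l(k) = 4*k² (l(k) = (2*k)² = 4*k²)
18338 + (√(-22 + l(3))/(-27) + 32) = 18338 + (√(-22 + 4*3²)/(-27) + 32) = 18338 + (√(-22 + 4*9)*(-1/27) + 32) = 18338 + (√(-22 + 36)*(-1/27) + 32) = 18338 + (√14*(-1/27) + 32) = 18338 + (-√14/27 + 32) = 18338 + (32 - √14/27) = 18370 - √14/27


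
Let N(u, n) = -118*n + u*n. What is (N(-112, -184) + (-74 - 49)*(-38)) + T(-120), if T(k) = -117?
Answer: 46877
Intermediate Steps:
N(u, n) = -118*n + n*u
(N(-112, -184) + (-74 - 49)*(-38)) + T(-120) = (-184*(-118 - 112) + (-74 - 49)*(-38)) - 117 = (-184*(-230) - 123*(-38)) - 117 = (42320 + 4674) - 117 = 46994 - 117 = 46877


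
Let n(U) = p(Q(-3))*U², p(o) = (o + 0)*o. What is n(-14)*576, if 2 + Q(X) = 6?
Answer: 1806336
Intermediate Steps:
Q(X) = 4 (Q(X) = -2 + 6 = 4)
p(o) = o² (p(o) = o*o = o²)
n(U) = 16*U² (n(U) = 4²*U² = 16*U²)
n(-14)*576 = (16*(-14)²)*576 = (16*196)*576 = 3136*576 = 1806336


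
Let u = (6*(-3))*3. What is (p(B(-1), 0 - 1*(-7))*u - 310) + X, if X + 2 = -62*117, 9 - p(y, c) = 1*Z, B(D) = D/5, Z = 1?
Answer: -7998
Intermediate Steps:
u = -54 (u = -18*3 = -54)
B(D) = D/5 (B(D) = D*(⅕) = D/5)
p(y, c) = 8 (p(y, c) = 9 - 1 = 8)
X = -7256 (X = -2 - 62*117 = -2 - 7254 = -7256)
(p(B(-1), 0 - 1*(-7))*u - 310) + X = (8*(-54) - 310) - 7256 = (-432 - 310) - 7256 = -742 - 7256 = -7998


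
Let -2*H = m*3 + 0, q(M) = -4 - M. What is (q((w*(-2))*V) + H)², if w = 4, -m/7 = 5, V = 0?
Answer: 9409/4 ≈ 2352.3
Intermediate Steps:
m = -35 (m = -7*5 = -35)
H = 105/2 (H = -(-35*3 + 0)/2 = -(-105 + 0)/2 = -½*(-105) = 105/2 ≈ 52.500)
(q((w*(-2))*V) + H)² = ((-4 - 4*(-2)*0) + 105/2)² = ((-4 - (-8)*0) + 105/2)² = ((-4 - 1*0) + 105/2)² = ((-4 + 0) + 105/2)² = (-4 + 105/2)² = (97/2)² = 9409/4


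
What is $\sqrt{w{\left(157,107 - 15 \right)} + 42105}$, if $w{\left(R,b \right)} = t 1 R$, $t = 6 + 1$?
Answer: $2 \sqrt{10801} \approx 207.86$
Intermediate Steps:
$t = 7$
$w{\left(R,b \right)} = 7 R$ ($w{\left(R,b \right)} = 7 \cdot 1 R = 7 R$)
$\sqrt{w{\left(157,107 - 15 \right)} + 42105} = \sqrt{7 \cdot 157 + 42105} = \sqrt{1099 + 42105} = \sqrt{43204} = 2 \sqrt{10801}$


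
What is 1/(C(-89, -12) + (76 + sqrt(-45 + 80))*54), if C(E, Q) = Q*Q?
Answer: 118/498429 - sqrt(35)/332286 ≈ 0.00021894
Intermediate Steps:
C(E, Q) = Q**2
1/(C(-89, -12) + (76 + sqrt(-45 + 80))*54) = 1/((-12)**2 + (76 + sqrt(-45 + 80))*54) = 1/(144 + (76 + sqrt(35))*54) = 1/(144 + (4104 + 54*sqrt(35))) = 1/(4248 + 54*sqrt(35))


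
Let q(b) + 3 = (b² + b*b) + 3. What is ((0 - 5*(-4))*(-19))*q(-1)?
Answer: -760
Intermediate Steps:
q(b) = 2*b² (q(b) = -3 + ((b² + b*b) + 3) = -3 + ((b² + b²) + 3) = -3 + (2*b² + 3) = -3 + (3 + 2*b²) = 2*b²)
((0 - 5*(-4))*(-19))*q(-1) = ((0 - 5*(-4))*(-19))*(2*(-1)²) = ((0 + 20)*(-19))*(2*1) = (20*(-19))*2 = -380*2 = -760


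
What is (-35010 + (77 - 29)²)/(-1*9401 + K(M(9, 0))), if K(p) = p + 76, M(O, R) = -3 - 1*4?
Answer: 16353/4666 ≈ 3.5047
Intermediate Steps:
M(O, R) = -7 (M(O, R) = -3 - 4 = -7)
K(p) = 76 + p
(-35010 + (77 - 29)²)/(-1*9401 + K(M(9, 0))) = (-35010 + (77 - 29)²)/(-1*9401 + (76 - 7)) = (-35010 + 48²)/(-9401 + 69) = (-35010 + 2304)/(-9332) = -32706*(-1/9332) = 16353/4666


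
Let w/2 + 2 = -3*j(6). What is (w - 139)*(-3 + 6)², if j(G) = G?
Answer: -1611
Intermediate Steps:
w = -40 (w = -4 + 2*(-3*6) = -4 + 2*(-18) = -4 - 36 = -40)
(w - 139)*(-3 + 6)² = (-40 - 139)*(-3 + 6)² = -179*3² = -179*9 = -1611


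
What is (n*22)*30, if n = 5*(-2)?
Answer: -6600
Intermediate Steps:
n = -10
(n*22)*30 = -10*22*30 = -220*30 = -6600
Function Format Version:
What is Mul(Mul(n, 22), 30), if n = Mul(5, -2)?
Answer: -6600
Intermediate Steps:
n = -10
Mul(Mul(n, 22), 30) = Mul(Mul(-10, 22), 30) = Mul(-220, 30) = -6600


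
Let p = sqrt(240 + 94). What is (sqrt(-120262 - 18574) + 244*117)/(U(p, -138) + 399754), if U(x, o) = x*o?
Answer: (28548 + 2*I*sqrt(34709))/(399754 - 138*sqrt(334)) ≈ 0.071867 + 0.00093801*I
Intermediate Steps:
p = sqrt(334) ≈ 18.276
U(x, o) = o*x
(sqrt(-120262 - 18574) + 244*117)/(U(p, -138) + 399754) = (sqrt(-120262 - 18574) + 244*117)/(-138*sqrt(334) + 399754) = (sqrt(-138836) + 28548)/(399754 - 138*sqrt(334)) = (2*I*sqrt(34709) + 28548)/(399754 - 138*sqrt(334)) = (28548 + 2*I*sqrt(34709))/(399754 - 138*sqrt(334))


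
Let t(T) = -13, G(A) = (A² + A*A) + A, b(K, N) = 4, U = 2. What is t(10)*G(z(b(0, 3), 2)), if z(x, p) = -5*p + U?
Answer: -1560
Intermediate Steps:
z(x, p) = 2 - 5*p (z(x, p) = -5*p + 2 = 2 - 5*p)
G(A) = A + 2*A² (G(A) = (A² + A²) + A = 2*A² + A = A + 2*A²)
t(10)*G(z(b(0, 3), 2)) = -13*(2 - 5*2)*(1 + 2*(2 - 5*2)) = -13*(2 - 10)*(1 + 2*(2 - 10)) = -(-104)*(1 + 2*(-8)) = -(-104)*(1 - 16) = -(-104)*(-15) = -13*120 = -1560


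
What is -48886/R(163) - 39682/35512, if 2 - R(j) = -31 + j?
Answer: 432720243/1154140 ≈ 374.93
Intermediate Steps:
R(j) = 33 - j (R(j) = 2 - (-31 + j) = 2 + (31 - j) = 33 - j)
-48886/R(163) - 39682/35512 = -48886/(33 - 1*163) - 39682/35512 = -48886/(33 - 163) - 39682*1/35512 = -48886/(-130) - 19841/17756 = -48886*(-1/130) - 19841/17756 = 24443/65 - 19841/17756 = 432720243/1154140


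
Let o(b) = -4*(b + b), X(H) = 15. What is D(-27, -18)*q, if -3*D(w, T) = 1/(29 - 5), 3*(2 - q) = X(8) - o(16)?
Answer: 137/216 ≈ 0.63426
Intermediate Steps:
o(b) = -8*b
q = -137/3 (q = 2 - (15 - (-8)*16)/3 = 2 - (15 - 1*(-128))/3 = 2 - (15 + 128)/3 = 2 - 1/3*143 = 2 - 143/3 = -137/3 ≈ -45.667)
D(w, T) = -1/72 (D(w, T) = -1/(3*(29 - 5)) = -1/3/24 = -1/3*1/24 = -1/72)
D(-27, -18)*q = -1/72*(-137/3) = 137/216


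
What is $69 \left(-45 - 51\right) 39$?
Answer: $-258336$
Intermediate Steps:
$69 \left(-45 - 51\right) 39 = 69 \left(-96\right) 39 = \left(-6624\right) 39 = -258336$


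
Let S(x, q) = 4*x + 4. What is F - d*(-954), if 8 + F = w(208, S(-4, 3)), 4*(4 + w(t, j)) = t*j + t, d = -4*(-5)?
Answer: 18496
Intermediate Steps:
S(x, q) = 4 + 4*x
d = 20
w(t, j) = -4 + t/4 + j*t/4 (w(t, j) = -4 + (t*j + t)/4 = -4 + (j*t + t)/4 = -4 + (t + j*t)/4 = -4 + (t/4 + j*t/4) = -4 + t/4 + j*t/4)
F = -584 (F = -8 + (-4 + (1/4)*208 + (1/4)*(4 + 4*(-4))*208) = -8 + (-4 + 52 + (1/4)*(4 - 16)*208) = -8 + (-4 + 52 + (1/4)*(-12)*208) = -8 + (-4 + 52 - 624) = -8 - 576 = -584)
F - d*(-954) = -584 - 20*(-954) = -584 - 1*(-19080) = -584 + 19080 = 18496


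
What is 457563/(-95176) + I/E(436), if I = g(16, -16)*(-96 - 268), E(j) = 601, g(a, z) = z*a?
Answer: 8593885021/57200776 ≈ 150.24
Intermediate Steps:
g(a, z) = a*z
I = 93184 (I = (16*(-16))*(-96 - 268) = -256*(-364) = 93184)
457563/(-95176) + I/E(436) = 457563/(-95176) + 93184/601 = 457563*(-1/95176) + 93184*(1/601) = -457563/95176 + 93184/601 = 8593885021/57200776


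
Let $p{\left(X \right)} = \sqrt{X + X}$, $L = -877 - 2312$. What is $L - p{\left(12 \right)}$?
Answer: $-3189 - 2 \sqrt{6} \approx -3193.9$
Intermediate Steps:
$L = -3189$
$p{\left(X \right)} = \sqrt{2} \sqrt{X}$ ($p{\left(X \right)} = \sqrt{2 X} = \sqrt{2} \sqrt{X}$)
$L - p{\left(12 \right)} = -3189 - \sqrt{2} \sqrt{12} = -3189 - \sqrt{2} \cdot 2 \sqrt{3} = -3189 - 2 \sqrt{6}$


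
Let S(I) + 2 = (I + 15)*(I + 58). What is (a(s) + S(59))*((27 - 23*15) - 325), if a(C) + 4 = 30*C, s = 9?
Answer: -5736846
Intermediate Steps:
S(I) = -2 + (15 + I)*(58 + I) (S(I) = -2 + (I + 15)*(I + 58) = -2 + (15 + I)*(58 + I))
a(C) = -4 + 30*C
(a(s) + S(59))*((27 - 23*15) - 325) = ((-4 + 30*9) + (868 + 59² + 73*59))*((27 - 23*15) - 325) = ((-4 + 270) + (868 + 3481 + 4307))*((27 - 345) - 325) = (266 + 8656)*(-318 - 325) = 8922*(-643) = -5736846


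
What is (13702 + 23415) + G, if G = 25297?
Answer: 62414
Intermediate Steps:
(13702 + 23415) + G = (13702 + 23415) + 25297 = 37117 + 25297 = 62414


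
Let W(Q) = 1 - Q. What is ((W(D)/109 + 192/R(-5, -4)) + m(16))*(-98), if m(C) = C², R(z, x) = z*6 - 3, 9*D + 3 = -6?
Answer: -29399020/1199 ≈ -24520.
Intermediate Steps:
D = -1 (D = -⅓ + (⅑)*(-6) = -⅓ - ⅔ = -1)
R(z, x) = -3 + 6*z (R(z, x) = 6*z - 3 = -3 + 6*z)
((W(D)/109 + 192/R(-5, -4)) + m(16))*(-98) = (((1 - 1*(-1))/109 + 192/(-3 + 6*(-5))) + 16²)*(-98) = (((1 + 1)*(1/109) + 192/(-3 - 30)) + 256)*(-98) = ((2*(1/109) + 192/(-33)) + 256)*(-98) = ((2/109 + 192*(-1/33)) + 256)*(-98) = ((2/109 - 64/11) + 256)*(-98) = (-6954/1199 + 256)*(-98) = (299990/1199)*(-98) = -29399020/1199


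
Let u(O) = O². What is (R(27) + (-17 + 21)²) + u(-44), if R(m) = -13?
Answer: 1939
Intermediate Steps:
(R(27) + (-17 + 21)²) + u(-44) = (-13 + (-17 + 21)²) + (-44)² = (-13 + 4²) + 1936 = (-13 + 16) + 1936 = 3 + 1936 = 1939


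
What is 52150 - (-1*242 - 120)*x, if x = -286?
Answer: -51382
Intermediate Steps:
52150 - (-1*242 - 120)*x = 52150 - (-1*242 - 120)*(-286) = 52150 - (-242 - 120)*(-286) = 52150 - (-362)*(-286) = 52150 - 1*103532 = 52150 - 103532 = -51382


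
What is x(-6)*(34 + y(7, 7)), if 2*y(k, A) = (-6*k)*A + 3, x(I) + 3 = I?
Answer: 2007/2 ≈ 1003.5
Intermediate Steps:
x(I) = -3 + I
y(k, A) = 3/2 - 3*A*k (y(k, A) = ((-6*k)*A + 3)/2 = (-6*A*k + 3)/2 = (3 - 6*A*k)/2 = 3/2 - 3*A*k)
x(-6)*(34 + y(7, 7)) = (-3 - 6)*(34 + (3/2 - 3*7*7)) = -9*(34 + (3/2 - 147)) = -9*(34 - 291/2) = -9*(-223/2) = 2007/2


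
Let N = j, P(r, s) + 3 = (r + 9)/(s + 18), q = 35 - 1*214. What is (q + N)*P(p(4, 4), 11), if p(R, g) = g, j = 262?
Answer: -6142/29 ≈ -211.79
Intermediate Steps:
q = -179 (q = 35 - 214 = -179)
P(r, s) = -3 + (9 + r)/(18 + s) (P(r, s) = -3 + (r + 9)/(s + 18) = -3 + (9 + r)/(18 + s))
N = 262
(q + N)*P(p(4, 4), 11) = (-179 + 262)*((-45 + 4 - 3*11)/(18 + 11)) = 83*((-45 + 4 - 33)/29) = 83*((1/29)*(-74)) = 83*(-74/29) = -6142/29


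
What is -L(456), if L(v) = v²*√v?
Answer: -415872*√114 ≈ -4.4403e+6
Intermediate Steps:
L(v) = v^(5/2)
-L(456) = -456^(5/2) = -415872*√114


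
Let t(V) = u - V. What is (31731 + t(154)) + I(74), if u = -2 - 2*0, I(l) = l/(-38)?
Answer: 599888/19 ≈ 31573.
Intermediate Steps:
I(l) = -l/38 (I(l) = l*(-1/38) = -l/38)
u = -2 (u = -2 + 0 = -2)
t(V) = -2 - V
(31731 + t(154)) + I(74) = (31731 + (-2 - 1*154)) - 1/38*74 = (31731 + (-2 - 154)) - 37/19 = (31731 - 156) - 37/19 = 31575 - 37/19 = 599888/19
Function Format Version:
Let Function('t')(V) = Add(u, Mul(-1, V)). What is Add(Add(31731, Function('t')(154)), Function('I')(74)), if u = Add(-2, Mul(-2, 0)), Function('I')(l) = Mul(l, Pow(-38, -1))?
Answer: Rational(599888, 19) ≈ 31573.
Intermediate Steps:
Function('I')(l) = Mul(Rational(-1, 38), l) (Function('I')(l) = Mul(l, Rational(-1, 38)) = Mul(Rational(-1, 38), l))
u = -2 (u = Add(-2, 0) = -2)
Function('t')(V) = Add(-2, Mul(-1, V))
Add(Add(31731, Function('t')(154)), Function('I')(74)) = Add(Add(31731, Add(-2, Mul(-1, 154))), Mul(Rational(-1, 38), 74)) = Add(Add(31731, Add(-2, -154)), Rational(-37, 19)) = Add(Add(31731, -156), Rational(-37, 19)) = Add(31575, Rational(-37, 19)) = Rational(599888, 19)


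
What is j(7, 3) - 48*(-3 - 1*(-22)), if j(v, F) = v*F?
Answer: -891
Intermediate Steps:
j(v, F) = F*v
j(7, 3) - 48*(-3 - 1*(-22)) = 3*7 - 48*(-3 - 1*(-22)) = 21 - 48*(-3 + 22) = 21 - 48*19 = 21 - 912 = -891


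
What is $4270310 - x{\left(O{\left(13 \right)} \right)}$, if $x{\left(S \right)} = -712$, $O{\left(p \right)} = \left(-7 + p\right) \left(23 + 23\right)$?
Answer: $4271022$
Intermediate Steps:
$O{\left(p \right)} = -322 + 46 p$ ($O{\left(p \right)} = \left(-7 + p\right) 46 = -322 + 46 p$)
$4270310 - x{\left(O{\left(13 \right)} \right)} = 4270310 - -712 = 4270310 + 712 = 4271022$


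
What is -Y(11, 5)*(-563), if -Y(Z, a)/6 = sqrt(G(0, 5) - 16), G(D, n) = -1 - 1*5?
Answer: -3378*I*sqrt(22) ≈ -15844.0*I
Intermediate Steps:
G(D, n) = -6 (G(D, n) = -1 - 5 = -6)
Y(Z, a) = -6*I*sqrt(22) (Y(Z, a) = -6*sqrt(-6 - 16) = -6*I*sqrt(22))
-Y(11, 5)*(-563) = -(-6)*I*sqrt(22)*(-563) = (6*I*sqrt(22))*(-563) = -3378*I*sqrt(22)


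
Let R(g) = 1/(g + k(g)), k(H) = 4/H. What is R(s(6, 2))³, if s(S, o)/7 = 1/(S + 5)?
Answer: 456533/151419437 ≈ 0.0030150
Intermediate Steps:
s(S, o) = 7/(5 + S) (s(S, o) = 7/(S + 5) = 7/(5 + S))
R(g) = 1/(g + 4/g)
R(s(6, 2))³ = ((7/(5 + 6))/(4 + (7/(5 + 6))²))³ = ((7/11)/(4 + (7/11)²))³ = ((7*(1/11))/(4 + (7*(1/11))²))³ = (7/(11*(4 + (7/11)²)))³ = (7/(11*(4 + 49/121)))³ = (7/(11*(533/121)))³ = ((7/11)*(121/533))³ = (77/533)³ = 456533/151419437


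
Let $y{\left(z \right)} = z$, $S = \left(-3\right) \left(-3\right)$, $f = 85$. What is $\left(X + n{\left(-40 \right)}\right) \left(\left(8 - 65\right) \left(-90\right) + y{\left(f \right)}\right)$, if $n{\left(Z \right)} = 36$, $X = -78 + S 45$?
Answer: $1893045$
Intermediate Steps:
$S = 9$
$X = 327$ ($X = -78 + 9 \cdot 45 = -78 + 405 = 327$)
$\left(X + n{\left(-40 \right)}\right) \left(\left(8 - 65\right) \left(-90\right) + y{\left(f \right)}\right) = \left(327 + 36\right) \left(\left(8 - 65\right) \left(-90\right) + 85\right) = 363 \left(\left(-57\right) \left(-90\right) + 85\right) = 363 \left(5130 + 85\right) = 363 \cdot 5215 = 1893045$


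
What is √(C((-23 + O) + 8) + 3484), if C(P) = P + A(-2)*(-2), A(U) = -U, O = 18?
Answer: 9*√43 ≈ 59.017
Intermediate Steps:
C(P) = -4 + P (C(P) = P - 1*(-2)*(-2) = P + 2*(-2) = P - 4 = -4 + P)
√(C((-23 + O) + 8) + 3484) = √((-4 + ((-23 + 18) + 8)) + 3484) = √((-4 + (-5 + 8)) + 3484) = √((-4 + 3) + 3484) = √(-1 + 3484) = √3483 = 9*√43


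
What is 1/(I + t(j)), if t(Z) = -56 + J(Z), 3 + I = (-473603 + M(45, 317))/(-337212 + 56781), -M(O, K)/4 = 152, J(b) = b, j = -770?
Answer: -280431/232003088 ≈ -0.0012087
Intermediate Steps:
M(O, K) = -608 (M(O, K) = -4*152 = -608)
I = -367082/280431 (I = -3 + (-473603 - 608)/(-337212 + 56781) = -3 - 474211/(-280431) = -3 - 474211*(-1/280431) = -3 + 474211/280431 = -367082/280431 ≈ -1.3090)
t(Z) = -56 + Z
1/(I + t(j)) = 1/(-367082/280431 + (-56 - 770)) = 1/(-367082/280431 - 826) = 1/(-232003088/280431) = -280431/232003088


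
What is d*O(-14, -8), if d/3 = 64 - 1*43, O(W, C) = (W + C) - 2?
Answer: -1512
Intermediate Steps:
O(W, C) = -2 + C + W (O(W, C) = (C + W) - 2 = -2 + C + W)
d = 63 (d = 3*(64 - 1*43) = 3*(64 - 43) = 3*21 = 63)
d*O(-14, -8) = 63*(-2 - 8 - 14) = 63*(-24) = -1512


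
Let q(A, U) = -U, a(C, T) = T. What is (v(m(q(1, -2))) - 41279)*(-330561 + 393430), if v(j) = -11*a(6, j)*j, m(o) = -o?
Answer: -2597935687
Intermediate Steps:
v(j) = -11*j**2 (v(j) = -11*j*j = -11*j**2)
(v(m(q(1, -2))) - 41279)*(-330561 + 393430) = (-11*(-(-1)*(-2))**2 - 41279)*(-330561 + 393430) = (-11*(-1*2)**2 - 41279)*62869 = (-11*(-2)**2 - 41279)*62869 = (-11*4 - 41279)*62869 = (-44 - 41279)*62869 = -41323*62869 = -2597935687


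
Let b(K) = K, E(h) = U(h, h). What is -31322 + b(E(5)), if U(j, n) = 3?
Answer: -31319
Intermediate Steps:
E(h) = 3
-31322 + b(E(5)) = -31322 + 3 = -31319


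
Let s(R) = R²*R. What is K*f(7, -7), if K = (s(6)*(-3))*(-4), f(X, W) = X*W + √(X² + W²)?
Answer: -127008 + 18144*√2 ≈ -1.0135e+5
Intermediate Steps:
s(R) = R³
f(X, W) = √(W² + X²) + W*X (f(X, W) = W*X + √(W² + X²) = √(W² + X²) + W*X)
K = 2592 (K = (6³*(-3))*(-4) = (216*(-3))*(-4) = -648*(-4) = 2592)
K*f(7, -7) = 2592*(√((-7)² + 7²) - 7*7) = 2592*(√(49 + 49) - 49) = 2592*(√98 - 49) = 2592*(7*√2 - 49) = 2592*(-49 + 7*√2) = -127008 + 18144*√2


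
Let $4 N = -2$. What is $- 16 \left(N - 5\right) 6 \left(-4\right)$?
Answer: $-2112$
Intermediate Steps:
$N = - \frac{1}{2}$ ($N = \frac{1}{4} \left(-2\right) = - \frac{1}{2} \approx -0.5$)
$- 16 \left(N - 5\right) 6 \left(-4\right) = - 16 \left(- \frac{1}{2} - 5\right) 6 \left(-4\right) = - 16 \left(\left(- \frac{11}{2}\right) 6\right) \left(-4\right) = \left(-16\right) \left(-33\right) \left(-4\right) = 528 \left(-4\right) = -2112$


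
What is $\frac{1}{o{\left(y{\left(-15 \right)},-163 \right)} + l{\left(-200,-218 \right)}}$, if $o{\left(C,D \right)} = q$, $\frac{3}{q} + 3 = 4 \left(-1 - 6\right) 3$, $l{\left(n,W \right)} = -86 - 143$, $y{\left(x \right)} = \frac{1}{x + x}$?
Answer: $- \frac{29}{6642} \approx -0.0043662$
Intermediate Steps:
$y{\left(x \right)} = \frac{1}{2 x}$
$l{\left(n,W \right)} = -229$
$q = - \frac{1}{29}$ ($q = \frac{3}{-3 + 4 \left(-1 - 6\right) 3} = \frac{3}{-3 + 4 \left(-7\right) 3} = \frac{3}{-3 - 84} = \frac{3}{-87} = 3 \left(- \frac{1}{87}\right) = - \frac{1}{29} \approx -0.034483$)
$o{\left(C,D \right)} = - \frac{1}{29}$
$\frac{1}{o{\left(y{\left(-15 \right)},-163 \right)} + l{\left(-200,-218 \right)}} = \frac{1}{- \frac{1}{29} - 229} = \frac{1}{- \frac{6642}{29}} = - \frac{29}{6642}$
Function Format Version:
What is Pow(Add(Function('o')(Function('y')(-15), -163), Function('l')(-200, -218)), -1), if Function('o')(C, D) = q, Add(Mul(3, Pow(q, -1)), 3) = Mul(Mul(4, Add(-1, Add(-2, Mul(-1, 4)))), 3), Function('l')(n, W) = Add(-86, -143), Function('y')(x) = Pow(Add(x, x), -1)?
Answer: Rational(-29, 6642) ≈ -0.0043662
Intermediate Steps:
Function('y')(x) = Mul(Rational(1, 2), Pow(x, -1)) (Function('y')(x) = Pow(Mul(2, x), -1) = Mul(Rational(1, 2), Pow(x, -1)))
Function('l')(n, W) = -229
q = Rational(-1, 29) (q = Mul(3, Pow(Add(-3, Mul(Mul(4, Add(-1, Add(-2, Mul(-1, 4)))), 3)), -1)) = Mul(3, Pow(Add(-3, Mul(Mul(4, Add(-1, Add(-2, -4))), 3)), -1)) = Mul(3, Pow(Add(-3, Mul(Mul(4, Add(-1, -6)), 3)), -1)) = Mul(3, Pow(Add(-3, Mul(Mul(4, -7), 3)), -1)) = Mul(3, Pow(Add(-3, Mul(-28, 3)), -1)) = Mul(3, Pow(Add(-3, -84), -1)) = Mul(3, Pow(-87, -1)) = Mul(3, Rational(-1, 87)) = Rational(-1, 29) ≈ -0.034483)
Function('o')(C, D) = Rational(-1, 29)
Pow(Add(Function('o')(Function('y')(-15), -163), Function('l')(-200, -218)), -1) = Pow(Add(Rational(-1, 29), -229), -1) = Pow(Rational(-6642, 29), -1) = Rational(-29, 6642)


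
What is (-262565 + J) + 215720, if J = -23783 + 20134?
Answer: -50494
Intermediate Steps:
J = -3649
(-262565 + J) + 215720 = (-262565 - 3649) + 215720 = -266214 + 215720 = -50494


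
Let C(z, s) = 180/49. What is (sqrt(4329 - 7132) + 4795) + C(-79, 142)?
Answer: 235135/49 + I*sqrt(2803) ≈ 4798.7 + 52.943*I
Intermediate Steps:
C(z, s) = 180/49 (C(z, s) = 180*(1/49) = 180/49)
(sqrt(4329 - 7132) + 4795) + C(-79, 142) = (sqrt(4329 - 7132) + 4795) + 180/49 = (sqrt(-2803) + 4795) + 180/49 = (I*sqrt(2803) + 4795) + 180/49 = (4795 + I*sqrt(2803)) + 180/49 = 235135/49 + I*sqrt(2803)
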